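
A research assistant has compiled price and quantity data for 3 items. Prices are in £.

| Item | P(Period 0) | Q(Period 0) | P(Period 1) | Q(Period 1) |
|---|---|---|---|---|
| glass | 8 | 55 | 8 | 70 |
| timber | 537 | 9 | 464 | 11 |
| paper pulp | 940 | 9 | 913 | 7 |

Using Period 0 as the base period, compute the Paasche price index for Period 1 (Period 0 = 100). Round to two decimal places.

92.40

Paasche price index uses current-period quantities as weights.
ΣP(Period 1)·Q(Period 1) = 8×70 + 464×11 + 913×7 = 560 + 5104 + 6391 = 12055
ΣP(Period 0)·Q(Period 1) = 8×70 + 537×11 + 940×7 = 560 + 5907 + 6580 = 13047
Index = 12055 / 13047 × 100 = 92.3967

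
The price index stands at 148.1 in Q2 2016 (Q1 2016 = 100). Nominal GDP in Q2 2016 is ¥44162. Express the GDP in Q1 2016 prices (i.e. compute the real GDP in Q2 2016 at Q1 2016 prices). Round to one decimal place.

29819.0

Real = Nominal ÷ (Index/100) = 44162 ÷ (148.1/100)
     = 44162 ÷ 1.481 = 29819.0412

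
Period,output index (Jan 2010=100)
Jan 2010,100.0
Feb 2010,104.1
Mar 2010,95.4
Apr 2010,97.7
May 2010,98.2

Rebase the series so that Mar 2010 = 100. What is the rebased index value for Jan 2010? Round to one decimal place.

Rebased(Jan 2010) = 100.0 / 95.4 × 100 = 104.8218

104.8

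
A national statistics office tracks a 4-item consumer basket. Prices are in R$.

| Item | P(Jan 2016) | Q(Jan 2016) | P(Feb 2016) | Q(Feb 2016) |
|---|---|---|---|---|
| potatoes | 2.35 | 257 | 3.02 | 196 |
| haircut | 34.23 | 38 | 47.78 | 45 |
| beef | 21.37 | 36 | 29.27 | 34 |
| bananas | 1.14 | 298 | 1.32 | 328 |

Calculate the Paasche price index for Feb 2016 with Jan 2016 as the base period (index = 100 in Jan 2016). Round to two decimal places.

Paasche price index uses current-period quantities as weights.
ΣP(Feb 2016)·Q(Feb 2016) = 3.02×196 + 47.78×45 + 29.27×34 + 1.32×328 = 591.92 + 2150.1 + 995.18 + 432.96 = 4170.16
ΣP(Jan 2016)·Q(Feb 2016) = 2.35×196 + 34.23×45 + 21.37×34 + 1.14×328 = 460.6 + 1540.35 + 726.58 + 373.92 = 3101.45
Index = 4170.16 / 3101.45 × 100 = 134.4584

134.46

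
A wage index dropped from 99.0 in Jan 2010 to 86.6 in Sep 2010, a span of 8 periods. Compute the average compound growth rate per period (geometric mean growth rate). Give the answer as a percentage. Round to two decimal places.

-1.66%

Growth factor = (86.6/99.0)^(1/8) = (0.874747)^(1/8) = 0.983412
Growth rate = 0.983412 − 1 = -0.016588 = -1.6588%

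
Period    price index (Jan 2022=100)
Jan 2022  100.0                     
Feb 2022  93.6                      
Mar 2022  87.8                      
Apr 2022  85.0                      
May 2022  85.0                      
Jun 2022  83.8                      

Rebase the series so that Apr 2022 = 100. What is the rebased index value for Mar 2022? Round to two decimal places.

Rebased(Mar 2022) = 87.8 / 85.0 × 100 = 103.2941

103.29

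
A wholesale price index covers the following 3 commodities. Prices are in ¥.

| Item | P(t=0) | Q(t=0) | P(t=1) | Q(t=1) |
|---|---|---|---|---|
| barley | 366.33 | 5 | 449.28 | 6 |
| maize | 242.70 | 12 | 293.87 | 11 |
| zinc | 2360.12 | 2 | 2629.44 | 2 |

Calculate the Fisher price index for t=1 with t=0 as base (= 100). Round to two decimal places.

Laspeyres component (base-period weights):
ΣP(t=1)Q(t=0) = 449.28×5 + 293.87×12 + 2629.44×2 = 2246.4 + 3526.44 + 5258.88 = 11031.72
ΣP(t=0)Q(t=0) = 366.33×5 + 242.70×12 + 2360.12×2 = 1831.65 + 2912.4 + 4720.24 = 9464.29
L = 11031.72 / 9464.29 × 100 = 116.5615
Paasche component (current-period weights):
ΣP(t=1)Q(t=1) = 449.28×6 + 293.87×11 + 2629.44×2 = 2695.68 + 3232.57 + 5258.88 = 11187.13
ΣP(t=0)Q(t=1) = 366.33×6 + 242.70×11 + 2360.12×2 = 2197.98 + 2669.7 + 4720.24 = 9587.92
P = 11187.13 / 9587.92 × 100 = 116.6794
Fisher = √(L × P) = √(116.5615 × 116.6794) = 116.6205

116.62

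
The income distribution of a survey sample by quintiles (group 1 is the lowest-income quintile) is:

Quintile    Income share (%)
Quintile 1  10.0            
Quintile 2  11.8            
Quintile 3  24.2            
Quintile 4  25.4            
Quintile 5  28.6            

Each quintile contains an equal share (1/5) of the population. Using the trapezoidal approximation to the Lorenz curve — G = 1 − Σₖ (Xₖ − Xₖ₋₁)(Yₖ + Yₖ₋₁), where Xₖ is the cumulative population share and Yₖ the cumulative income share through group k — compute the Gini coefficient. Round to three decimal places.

0.203

Cumulative income shares Yₖ: 0.1000, 0.2180, 0.4600, 0.7140, 1.0000
Σ (Xₖ−Xₖ₋₁)(Yₖ+Yₖ₋₁) = (1/5)(0.1000+0.0000) + (1/5)(0.2180+0.1000) + (1/5)(0.4600+0.2180) + (1/5)(0.7140+0.4600) + (1/5)(1.0000+0.7140)
  = 0.0200 + 0.0636 + 0.1356 + 0.2348 + 0.3428 = 0.7968
G = 1 − 0.7968 = 0.2032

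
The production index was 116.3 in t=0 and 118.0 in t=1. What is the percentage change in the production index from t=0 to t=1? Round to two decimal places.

1.46%

Change = (118.0 − 116.3) / 116.3 × 100
       = 1.7 / 116.3 × 100 = 1.4617%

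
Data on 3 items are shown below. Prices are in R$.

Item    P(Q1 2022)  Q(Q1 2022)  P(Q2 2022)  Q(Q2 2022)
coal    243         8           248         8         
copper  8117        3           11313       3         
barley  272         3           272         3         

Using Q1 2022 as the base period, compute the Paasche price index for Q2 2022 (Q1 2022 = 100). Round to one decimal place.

Paasche price index uses current-period quantities as weights.
ΣP(Q2 2022)·Q(Q2 2022) = 248×8 + 11313×3 + 272×3 = 1984 + 33939 + 816 = 36739
ΣP(Q1 2022)·Q(Q2 2022) = 243×8 + 8117×3 + 272×3 = 1944 + 24351 + 816 = 27111
Index = 36739 / 27111 × 100 = 135.5133

135.5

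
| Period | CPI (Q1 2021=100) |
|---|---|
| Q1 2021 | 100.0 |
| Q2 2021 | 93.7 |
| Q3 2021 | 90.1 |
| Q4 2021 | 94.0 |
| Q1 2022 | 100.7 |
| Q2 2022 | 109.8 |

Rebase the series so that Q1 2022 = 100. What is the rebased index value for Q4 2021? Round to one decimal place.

Rebased(Q4 2021) = 94.0 / 100.7 × 100 = 93.3466

93.3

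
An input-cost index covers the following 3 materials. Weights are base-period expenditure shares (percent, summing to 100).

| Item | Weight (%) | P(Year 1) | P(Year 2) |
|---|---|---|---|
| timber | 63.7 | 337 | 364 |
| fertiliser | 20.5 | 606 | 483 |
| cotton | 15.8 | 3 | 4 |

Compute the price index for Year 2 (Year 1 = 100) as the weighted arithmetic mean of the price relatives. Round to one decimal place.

106.2

timber: 63.7 × (364/337) = 63.7 × 1.080119 = 68.8036
fertiliser: 20.5 × (483/606) = 20.5 × 0.797030 = 16.3391
cotton: 15.8 × (4/3) = 15.8 × 1.333333 = 21.0667
Index = Σ wᵢ·(p₁ᵢ/p₀ᵢ) = 68.8036 + 16.3391 + 21.0667 = 106.2093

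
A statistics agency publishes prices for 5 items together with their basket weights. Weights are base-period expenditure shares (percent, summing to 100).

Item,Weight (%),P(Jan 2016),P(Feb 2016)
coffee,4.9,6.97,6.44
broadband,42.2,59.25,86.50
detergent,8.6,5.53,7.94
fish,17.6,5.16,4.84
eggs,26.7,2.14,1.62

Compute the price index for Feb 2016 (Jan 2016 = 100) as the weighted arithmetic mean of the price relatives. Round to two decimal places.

coffee: 4.9 × (6.44/6.97) = 4.9 × 0.923960 = 4.5274
broadband: 42.2 × (86.50/59.25) = 42.2 × 1.459916 = 61.6084
detergent: 8.6 × (7.94/5.53) = 8.6 × 1.435805 = 12.3479
fish: 17.6 × (4.84/5.16) = 17.6 × 0.937984 = 16.5085
eggs: 26.7 × (1.62/2.14) = 26.7 × 0.757009 = 20.2121
Index = Σ wᵢ·(p₁ᵢ/p₀ᵢ) = 4.5274 + 61.6084 + 12.3479 + 16.5085 + 20.2121 = 115.2044

115.20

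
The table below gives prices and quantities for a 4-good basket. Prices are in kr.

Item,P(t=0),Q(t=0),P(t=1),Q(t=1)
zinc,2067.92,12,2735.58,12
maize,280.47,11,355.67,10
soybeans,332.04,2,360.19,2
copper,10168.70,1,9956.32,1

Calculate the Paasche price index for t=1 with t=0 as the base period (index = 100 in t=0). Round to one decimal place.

Paasche price index uses current-period quantities as weights.
ΣP(t=1)·Q(t=1) = 2735.58×12 + 355.67×10 + 360.19×2 + 9956.32×1 = 32826.96 + 3556.7 + 720.38 + 9956.32 = 47060.36
ΣP(t=0)·Q(t=1) = 2067.92×12 + 280.47×10 + 332.04×2 + 10168.70×1 = 24815.04 + 2804.7 + 664.08 + 10168.7 = 38452.52
Index = 47060.36 / 38452.52 × 100 = 122.3856

122.4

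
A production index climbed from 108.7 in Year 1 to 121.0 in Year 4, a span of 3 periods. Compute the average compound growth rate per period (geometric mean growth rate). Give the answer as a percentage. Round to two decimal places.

3.64%

Growth factor = (121.0/108.7)^(1/3) = (1.113155)^(1/3) = 1.036379
Growth rate = 1.036379 − 1 = 0.036379 = 3.6379%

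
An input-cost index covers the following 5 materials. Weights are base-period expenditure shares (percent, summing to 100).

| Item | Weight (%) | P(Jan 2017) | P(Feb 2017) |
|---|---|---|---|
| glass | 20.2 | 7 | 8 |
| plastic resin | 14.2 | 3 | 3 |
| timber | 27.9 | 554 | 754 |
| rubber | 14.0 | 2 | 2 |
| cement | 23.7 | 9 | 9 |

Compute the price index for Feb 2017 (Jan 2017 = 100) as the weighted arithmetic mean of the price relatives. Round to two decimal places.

112.96

glass: 20.2 × (8/7) = 20.2 × 1.142857 = 23.0857
plastic resin: 14.2 × (3/3) = 14.2 × 1.000000 = 14.2000
timber: 27.9 × (754/554) = 27.9 × 1.361011 = 37.9722
rubber: 14.0 × (2/2) = 14.0 × 1.000000 = 14.0000
cement: 23.7 × (9/9) = 23.7 × 1.000000 = 23.7000
Index = Σ wᵢ·(p₁ᵢ/p₀ᵢ) = 23.0857 + 14.2000 + 37.9722 + 14.0000 + 23.7000 = 112.9579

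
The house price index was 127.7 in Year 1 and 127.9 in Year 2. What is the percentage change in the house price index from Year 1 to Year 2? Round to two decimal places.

Change = (127.9 − 127.7) / 127.7 × 100
       = 0.2 / 127.7 × 100 = 0.1566%

0.16%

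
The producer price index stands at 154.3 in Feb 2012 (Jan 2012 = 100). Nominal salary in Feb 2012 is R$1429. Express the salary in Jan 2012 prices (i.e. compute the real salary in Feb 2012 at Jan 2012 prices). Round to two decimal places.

926.12

Real = Nominal ÷ (Index/100) = 1429 ÷ (154.3/100)
     = 1429 ÷ 1.543 = 926.1180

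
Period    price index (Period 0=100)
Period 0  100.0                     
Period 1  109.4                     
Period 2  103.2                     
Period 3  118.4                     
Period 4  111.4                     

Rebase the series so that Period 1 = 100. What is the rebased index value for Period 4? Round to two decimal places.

Rebased(Period 4) = 111.4 / 109.4 × 100 = 101.8282

101.83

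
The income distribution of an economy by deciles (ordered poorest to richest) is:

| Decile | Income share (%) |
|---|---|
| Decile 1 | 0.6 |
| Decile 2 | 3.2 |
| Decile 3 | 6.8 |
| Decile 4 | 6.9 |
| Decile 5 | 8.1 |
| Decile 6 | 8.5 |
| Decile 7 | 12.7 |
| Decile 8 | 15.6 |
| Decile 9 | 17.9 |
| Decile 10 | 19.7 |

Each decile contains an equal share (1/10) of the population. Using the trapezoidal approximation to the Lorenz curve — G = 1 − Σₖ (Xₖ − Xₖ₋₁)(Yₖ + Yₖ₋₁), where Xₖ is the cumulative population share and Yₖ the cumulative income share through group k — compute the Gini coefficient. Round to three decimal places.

Cumulative income shares Yₖ: 0.0060, 0.0380, 0.1060, 0.1750, 0.2560, 0.3410, 0.4680, 0.6240, 0.8030, 1.0000
Σ (Xₖ−Xₖ₋₁)(Yₖ+Yₖ₋₁) = (1/10)(0.0060+0.0000) + (1/10)(0.0380+0.0060) + (1/10)(0.1060+0.0380) + (1/10)(0.1750+0.1060) + (1/10)(0.2560+0.1750) + (1/10)(0.3410+0.2560) + (1/10)(0.4680+0.3410) + (1/10)(0.6240+0.4680) + (1/10)(0.8030+0.6240) + (1/10)(1.0000+0.8030)
  = 0.0006 + 0.0044 + 0.0144 + 0.0281 + 0.0431 + 0.0597 + 0.0809 + 0.1092 + 0.1427 + 0.1803 = 0.6634
G = 1 − 0.6634 = 0.3366

0.337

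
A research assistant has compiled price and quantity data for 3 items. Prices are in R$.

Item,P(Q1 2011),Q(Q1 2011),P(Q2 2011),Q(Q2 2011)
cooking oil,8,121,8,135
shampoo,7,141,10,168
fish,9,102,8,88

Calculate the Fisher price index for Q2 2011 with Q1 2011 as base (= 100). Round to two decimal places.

Laspeyres component (base-period weights):
ΣP(Q2 2011)Q(Q1 2011) = 8×121 + 10×141 + 8×102 = 968 + 1410 + 816 = 3194
ΣP(Q1 2011)Q(Q1 2011) = 8×121 + 7×141 + 9×102 = 968 + 987 + 918 = 2873
L = 3194 / 2873 × 100 = 111.1730
Paasche component (current-period weights):
ΣP(Q2 2011)Q(Q2 2011) = 8×135 + 10×168 + 8×88 = 1080 + 1680 + 704 = 3464
ΣP(Q1 2011)Q(Q2 2011) = 8×135 + 7×168 + 9×88 = 1080 + 1176 + 792 = 3048
P = 3464 / 3048 × 100 = 113.6483
Fisher = √(L × P) = √(111.1730 × 113.6483) = 112.4038

112.40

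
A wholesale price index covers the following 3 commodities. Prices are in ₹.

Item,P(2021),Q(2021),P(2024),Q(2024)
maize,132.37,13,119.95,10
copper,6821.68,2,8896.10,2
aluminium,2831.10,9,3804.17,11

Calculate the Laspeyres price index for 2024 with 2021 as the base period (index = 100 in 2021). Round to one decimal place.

131.2

Laspeyres price index uses base-period quantities as weights.
ΣP(2024)·Q(2021) = 119.95×13 + 8896.10×2 + 3804.17×9 = 1559.35 + 17792.2 + 34237.53 = 53589.08
ΣP(2021)·Q(2021) = 132.37×13 + 6821.68×2 + 2831.10×9 = 1720.81 + 13643.36 + 25479.9 = 40844.07
Index = 53589.08 / 40844.07 × 100 = 131.2041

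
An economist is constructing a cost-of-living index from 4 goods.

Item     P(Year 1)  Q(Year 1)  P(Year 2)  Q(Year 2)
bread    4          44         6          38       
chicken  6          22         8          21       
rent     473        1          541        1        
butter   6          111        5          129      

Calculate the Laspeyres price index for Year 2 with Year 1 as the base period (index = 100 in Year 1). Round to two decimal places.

Laspeyres price index uses base-period quantities as weights.
ΣP(Year 2)·Q(Year 1) = 6×44 + 8×22 + 541×1 + 5×111 = 264 + 176 + 541 + 555 = 1536
ΣP(Year 1)·Q(Year 1) = 4×44 + 6×22 + 473×1 + 6×111 = 176 + 132 + 473 + 666 = 1447
Index = 1536 / 1447 × 100 = 106.1507

106.15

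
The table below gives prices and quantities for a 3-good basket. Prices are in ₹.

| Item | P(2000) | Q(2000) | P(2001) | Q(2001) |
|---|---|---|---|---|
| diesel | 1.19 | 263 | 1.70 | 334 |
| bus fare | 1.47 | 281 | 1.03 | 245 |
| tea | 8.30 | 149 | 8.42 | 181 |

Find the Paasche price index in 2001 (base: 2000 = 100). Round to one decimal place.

Paasche price index uses current-period quantities as weights.
ΣP(2001)·Q(2001) = 1.70×334 + 1.03×245 + 8.42×181 = 567.8 + 252.35 + 1524.02 = 2344.17
ΣP(2000)·Q(2001) = 1.19×334 + 1.47×245 + 8.30×181 = 397.46 + 360.15 + 1502.3 = 2259.91
Index = 2344.17 / 2259.91 × 100 = 103.7285

103.7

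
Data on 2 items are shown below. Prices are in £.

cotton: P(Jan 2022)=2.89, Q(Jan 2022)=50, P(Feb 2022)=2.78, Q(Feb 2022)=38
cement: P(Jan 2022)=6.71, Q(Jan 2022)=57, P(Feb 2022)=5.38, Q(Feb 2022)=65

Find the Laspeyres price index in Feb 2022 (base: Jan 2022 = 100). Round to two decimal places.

84.57

Laspeyres price index uses base-period quantities as weights.
ΣP(Feb 2022)·Q(Jan 2022) = 2.78×50 + 5.38×57 = 139 + 306.66 = 445.66
ΣP(Jan 2022)·Q(Jan 2022) = 2.89×50 + 6.71×57 = 144.5 + 382.47 = 526.97
Index = 445.66 / 526.97 × 100 = 84.5703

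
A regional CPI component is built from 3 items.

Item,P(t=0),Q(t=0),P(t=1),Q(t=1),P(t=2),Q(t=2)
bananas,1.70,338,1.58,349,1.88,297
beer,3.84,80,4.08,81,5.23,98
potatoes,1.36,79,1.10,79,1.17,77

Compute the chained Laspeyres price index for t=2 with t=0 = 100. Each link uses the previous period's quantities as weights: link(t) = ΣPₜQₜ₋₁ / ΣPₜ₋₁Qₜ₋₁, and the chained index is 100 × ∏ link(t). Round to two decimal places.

115.87

Link t=0→t=1:
ΣP(t=1)Q(t=0) = 1.58×338 + 4.08×80 + 1.10×79 = 534.04 + 326.4 + 86.9 = 947.34
ΣP(t=0)Q(t=0) = 1.70×338 + 3.84×80 + 1.36×79 = 574.6 + 307.2 + 107.44 = 989.24
link = 947.34/989.24 = 0.957644
Link t=1→t=2:
ΣP(t=2)Q(t=1) = 1.88×349 + 5.23×81 + 1.17×79 = 656.12 + 423.63 + 92.43 = 1172.18
ΣP(t=1)Q(t=1) = 1.58×349 + 4.08×81 + 1.10×79 = 551.42 + 330.48 + 86.9 = 968.8
link = 1172.18/968.8 = 1.209930
Chained index = 100 × 0.957644 × 1.209930 = 115.8682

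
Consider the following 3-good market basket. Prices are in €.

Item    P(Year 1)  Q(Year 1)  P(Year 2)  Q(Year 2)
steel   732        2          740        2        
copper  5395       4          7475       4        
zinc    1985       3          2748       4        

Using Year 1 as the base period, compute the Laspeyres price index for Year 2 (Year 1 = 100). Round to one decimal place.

136.6

Laspeyres price index uses base-period quantities as weights.
ΣP(Year 2)·Q(Year 1) = 740×2 + 7475×4 + 2748×3 = 1480 + 29900 + 8244 = 39624
ΣP(Year 1)·Q(Year 1) = 732×2 + 5395×4 + 1985×3 = 1464 + 21580 + 5955 = 28999
Index = 39624 / 28999 × 100 = 136.6392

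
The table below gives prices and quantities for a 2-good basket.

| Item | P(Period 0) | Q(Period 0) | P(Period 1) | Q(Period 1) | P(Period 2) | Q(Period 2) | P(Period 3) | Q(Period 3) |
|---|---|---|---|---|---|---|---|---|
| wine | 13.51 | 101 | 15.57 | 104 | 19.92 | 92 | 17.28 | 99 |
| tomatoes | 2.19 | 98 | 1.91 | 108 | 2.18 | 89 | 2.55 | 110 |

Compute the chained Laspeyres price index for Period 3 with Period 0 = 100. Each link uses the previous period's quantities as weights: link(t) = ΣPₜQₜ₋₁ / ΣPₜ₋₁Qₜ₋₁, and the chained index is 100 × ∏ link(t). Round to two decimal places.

Link Period 0→Period 1:
ΣP(Period 1)Q(Period 0) = 15.57×101 + 1.91×98 = 1572.57 + 187.18 = 1759.75
ΣP(Period 0)Q(Period 0) = 13.51×101 + 2.19×98 = 1364.51 + 214.62 = 1579.13
link = 1759.75/1579.13 = 1.114379
Link Period 1→Period 2:
ΣP(Period 2)Q(Period 1) = 19.92×104 + 2.18×108 = 2071.68 + 235.44 = 2307.12
ΣP(Period 1)Q(Period 1) = 15.57×104 + 1.91×108 = 1619.28 + 206.28 = 1825.56
link = 2307.12/1825.56 = 1.263788
Link Period 2→Period 3:
ΣP(Period 3)Q(Period 2) = 17.28×92 + 2.55×89 = 1589.76 + 226.95 = 1816.71
ΣP(Period 2)Q(Period 2) = 19.92×92 + 2.18×89 = 1832.64 + 194.02 = 2026.66
link = 1816.71/2026.66 = 0.896406
Chained index = 100 × 1.114379 × 1.263788 × 0.896406 = 126.2443

126.24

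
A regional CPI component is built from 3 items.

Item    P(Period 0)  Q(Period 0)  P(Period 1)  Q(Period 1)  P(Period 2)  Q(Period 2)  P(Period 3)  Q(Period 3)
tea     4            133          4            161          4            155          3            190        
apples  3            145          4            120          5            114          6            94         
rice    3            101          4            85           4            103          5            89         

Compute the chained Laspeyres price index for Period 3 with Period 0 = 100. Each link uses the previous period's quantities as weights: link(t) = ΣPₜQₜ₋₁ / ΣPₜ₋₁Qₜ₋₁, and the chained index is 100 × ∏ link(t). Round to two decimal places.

Link Period 0→Period 1:
ΣP(Period 1)Q(Period 0) = 4×133 + 4×145 + 4×101 = 532 + 580 + 404 = 1516
ΣP(Period 0)Q(Period 0) = 4×133 + 3×145 + 3×101 = 532 + 435 + 303 = 1270
link = 1516/1270 = 1.193701
Link Period 1→Period 2:
ΣP(Period 2)Q(Period 1) = 4×161 + 5×120 + 4×85 = 644 + 600 + 340 = 1584
ΣP(Period 1)Q(Period 1) = 4×161 + 4×120 + 4×85 = 644 + 480 + 340 = 1464
link = 1584/1464 = 1.081967
Link Period 2→Period 3:
ΣP(Period 3)Q(Period 2) = 3×155 + 6×114 + 5×103 = 465 + 684 + 515 = 1664
ΣP(Period 2)Q(Period 2) = 4×155 + 5×114 + 4×103 = 620 + 570 + 412 = 1602
link = 1664/1602 = 1.038702
Chained index = 100 × 1.193701 × 1.081967 × 1.038702 = 134.1530

134.15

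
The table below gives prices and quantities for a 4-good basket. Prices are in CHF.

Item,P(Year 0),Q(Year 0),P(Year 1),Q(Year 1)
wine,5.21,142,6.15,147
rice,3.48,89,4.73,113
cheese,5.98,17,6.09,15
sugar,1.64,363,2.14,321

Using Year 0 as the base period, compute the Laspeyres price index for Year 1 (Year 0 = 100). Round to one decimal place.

Laspeyres price index uses base-period quantities as weights.
ΣP(Year 1)·Q(Year 0) = 6.15×142 + 4.73×89 + 6.09×17 + 2.14×363 = 873.3 + 420.97 + 103.53 + 776.82 = 2174.62
ΣP(Year 0)·Q(Year 0) = 5.21×142 + 3.48×89 + 5.98×17 + 1.64×363 = 739.82 + 309.72 + 101.66 + 595.32 = 1746.52
Index = 2174.62 / 1746.52 × 100 = 124.5116

124.5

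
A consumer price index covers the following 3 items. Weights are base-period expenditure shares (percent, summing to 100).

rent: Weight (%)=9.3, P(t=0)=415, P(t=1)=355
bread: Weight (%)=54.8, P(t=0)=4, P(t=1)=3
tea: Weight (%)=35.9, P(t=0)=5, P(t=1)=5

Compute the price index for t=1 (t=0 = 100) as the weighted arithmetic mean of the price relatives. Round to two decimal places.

84.96

rent: 9.3 × (355/415) = 9.3 × 0.855422 = 7.9554
bread: 54.8 × (3/4) = 54.8 × 0.750000 = 41.1000
tea: 35.9 × (5/5) = 35.9 × 1.000000 = 35.9000
Index = Σ wᵢ·(p₁ᵢ/p₀ᵢ) = 7.9554 + 41.1000 + 35.9000 = 84.9554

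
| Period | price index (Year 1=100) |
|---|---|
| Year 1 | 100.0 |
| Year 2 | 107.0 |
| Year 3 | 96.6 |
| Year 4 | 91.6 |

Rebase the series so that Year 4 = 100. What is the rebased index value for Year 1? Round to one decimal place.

Rebased(Year 1) = 100.0 / 91.6 × 100 = 109.1703

109.2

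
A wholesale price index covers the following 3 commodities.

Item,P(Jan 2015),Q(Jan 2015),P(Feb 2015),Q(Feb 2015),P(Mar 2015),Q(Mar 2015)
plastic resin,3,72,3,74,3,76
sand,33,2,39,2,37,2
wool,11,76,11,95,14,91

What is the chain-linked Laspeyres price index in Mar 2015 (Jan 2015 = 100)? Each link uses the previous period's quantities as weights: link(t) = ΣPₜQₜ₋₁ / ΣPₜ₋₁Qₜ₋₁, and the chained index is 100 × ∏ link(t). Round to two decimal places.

122.19

Link Jan 2015→Feb 2015:
ΣP(Feb 2015)Q(Jan 2015) = 3×72 + 39×2 + 11×76 = 216 + 78 + 836 = 1130
ΣP(Jan 2015)Q(Jan 2015) = 3×72 + 33×2 + 11×76 = 216 + 66 + 836 = 1118
link = 1130/1118 = 1.010733
Link Feb 2015→Mar 2015:
ΣP(Mar 2015)Q(Feb 2015) = 3×74 + 37×2 + 14×95 = 222 + 74 + 1330 = 1626
ΣP(Feb 2015)Q(Feb 2015) = 3×74 + 39×2 + 11×95 = 222 + 78 + 1045 = 1345
link = 1626/1345 = 1.208922
Chained index = 100 × 1.010733 × 1.208922 = 122.1898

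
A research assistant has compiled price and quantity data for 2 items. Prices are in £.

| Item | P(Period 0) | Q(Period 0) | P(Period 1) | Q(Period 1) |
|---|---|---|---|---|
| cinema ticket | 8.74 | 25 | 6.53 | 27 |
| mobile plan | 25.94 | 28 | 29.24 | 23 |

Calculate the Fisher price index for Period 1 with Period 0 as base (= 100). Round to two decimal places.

Laspeyres component (base-period weights):
ΣP(Period 1)Q(Period 0) = 6.53×25 + 29.24×28 = 163.25 + 818.72 = 981.97
ΣP(Period 0)Q(Period 0) = 8.74×25 + 25.94×28 = 218.5 + 726.32 = 944.82
L = 981.97 / 944.82 × 100 = 103.9320
Paasche component (current-period weights):
ΣP(Period 1)Q(Period 1) = 6.53×27 + 29.24×23 = 176.31 + 672.52 = 848.83
ΣP(Period 0)Q(Period 1) = 8.74×27 + 25.94×23 = 235.98 + 596.62 = 832.6
P = 848.83 / 832.6 × 100 = 101.9493
Fisher = √(L × P) = √(103.9320 × 101.9493) = 102.9359

102.94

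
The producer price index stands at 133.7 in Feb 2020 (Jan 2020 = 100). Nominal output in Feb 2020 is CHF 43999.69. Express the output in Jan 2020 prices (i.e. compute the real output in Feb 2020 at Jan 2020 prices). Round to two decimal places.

32909.27

Real = Nominal ÷ (Index/100) = 43999.69 ÷ (133.7/100)
     = 43999.69 ÷ 1.337 = 32909.2670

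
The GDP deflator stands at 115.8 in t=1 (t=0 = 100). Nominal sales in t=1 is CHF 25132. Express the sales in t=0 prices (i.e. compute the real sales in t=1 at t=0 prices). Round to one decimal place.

Real = Nominal ÷ (Index/100) = 25132 ÷ (115.8/100)
     = 25132 ÷ 1.158 = 21702.9361

21702.9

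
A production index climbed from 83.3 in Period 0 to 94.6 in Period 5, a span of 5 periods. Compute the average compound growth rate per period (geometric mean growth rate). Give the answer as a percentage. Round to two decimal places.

2.58%

Growth factor = (94.6/83.3)^(1/5) = (1.135654)^(1/5) = 1.025768
Growth rate = 1.025768 − 1 = 0.025768 = 2.5768%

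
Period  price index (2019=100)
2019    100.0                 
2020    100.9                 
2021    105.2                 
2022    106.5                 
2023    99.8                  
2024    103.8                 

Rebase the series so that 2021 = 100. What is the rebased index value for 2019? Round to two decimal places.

95.06

Rebased(2019) = 100.0 / 105.2 × 100 = 95.0570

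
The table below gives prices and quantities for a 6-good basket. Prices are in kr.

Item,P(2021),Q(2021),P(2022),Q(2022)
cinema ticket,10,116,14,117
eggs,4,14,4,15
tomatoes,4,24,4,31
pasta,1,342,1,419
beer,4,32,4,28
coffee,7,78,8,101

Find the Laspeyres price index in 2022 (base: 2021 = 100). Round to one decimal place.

Laspeyres price index uses base-period quantities as weights.
ΣP(2022)·Q(2021) = 14×116 + 4×14 + 4×24 + 1×342 + 4×32 + 8×78 = 1624 + 56 + 96 + 342 + 128 + 624 = 2870
ΣP(2021)·Q(2021) = 10×116 + 4×14 + 4×24 + 1×342 + 4×32 + 7×78 = 1160 + 56 + 96 + 342 + 128 + 546 = 2328
Index = 2870 / 2328 × 100 = 123.2818

123.3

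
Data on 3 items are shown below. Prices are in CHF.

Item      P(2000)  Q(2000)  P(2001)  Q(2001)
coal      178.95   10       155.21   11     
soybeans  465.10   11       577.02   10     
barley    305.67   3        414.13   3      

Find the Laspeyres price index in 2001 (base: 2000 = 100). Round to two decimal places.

116.86

Laspeyres price index uses base-period quantities as weights.
ΣP(2001)·Q(2000) = 155.21×10 + 577.02×11 + 414.13×3 = 1552.1 + 6347.22 + 1242.39 = 9141.71
ΣP(2000)·Q(2000) = 178.95×10 + 465.10×11 + 305.67×3 = 1789.5 + 5116.1 + 917.01 = 7822.61
Index = 9141.71 / 7822.61 × 100 = 116.8627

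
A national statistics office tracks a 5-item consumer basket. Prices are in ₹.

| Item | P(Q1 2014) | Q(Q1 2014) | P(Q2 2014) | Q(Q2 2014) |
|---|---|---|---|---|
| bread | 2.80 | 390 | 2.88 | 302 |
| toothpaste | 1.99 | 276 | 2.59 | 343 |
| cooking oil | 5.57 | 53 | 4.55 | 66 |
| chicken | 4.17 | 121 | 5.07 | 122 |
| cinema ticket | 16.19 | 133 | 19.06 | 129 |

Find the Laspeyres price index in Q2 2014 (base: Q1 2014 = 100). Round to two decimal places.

113.79

Laspeyres price index uses base-period quantities as weights.
ΣP(Q2 2014)·Q(Q1 2014) = 2.88×390 + 2.59×276 + 4.55×53 + 5.07×121 + 19.06×133 = 1123.2 + 714.84 + 241.15 + 613.47 + 2534.98 = 5227.64
ΣP(Q1 2014)·Q(Q1 2014) = 2.80×390 + 1.99×276 + 5.57×53 + 4.17×121 + 16.19×133 = 1092 + 549.24 + 295.21 + 504.57 + 2153.27 = 4594.29
Index = 5227.64 / 4594.29 × 100 = 113.7856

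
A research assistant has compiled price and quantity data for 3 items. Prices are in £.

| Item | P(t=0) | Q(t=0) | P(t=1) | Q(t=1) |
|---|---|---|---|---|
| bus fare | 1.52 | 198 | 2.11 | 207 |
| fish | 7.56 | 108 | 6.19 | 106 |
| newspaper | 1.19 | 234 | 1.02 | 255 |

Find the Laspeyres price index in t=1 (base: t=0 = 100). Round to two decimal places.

Laspeyres price index uses base-period quantities as weights.
ΣP(t=1)·Q(t=0) = 2.11×198 + 6.19×108 + 1.02×234 = 417.78 + 668.52 + 238.68 = 1324.98
ΣP(t=0)·Q(t=0) = 1.52×198 + 7.56×108 + 1.19×234 = 300.96 + 816.48 + 278.46 = 1395.9
Index = 1324.98 / 1395.9 × 100 = 94.9194

94.92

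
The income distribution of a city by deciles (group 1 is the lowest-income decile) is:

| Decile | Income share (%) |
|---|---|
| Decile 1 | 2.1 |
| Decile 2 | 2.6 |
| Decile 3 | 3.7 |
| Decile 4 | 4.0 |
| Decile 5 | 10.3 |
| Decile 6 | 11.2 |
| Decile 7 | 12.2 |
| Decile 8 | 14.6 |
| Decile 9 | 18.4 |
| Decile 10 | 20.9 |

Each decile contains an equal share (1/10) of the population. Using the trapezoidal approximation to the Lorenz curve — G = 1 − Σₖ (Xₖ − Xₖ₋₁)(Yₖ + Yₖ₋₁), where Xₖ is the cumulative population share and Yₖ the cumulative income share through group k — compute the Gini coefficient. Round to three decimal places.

0.360

Cumulative income shares Yₖ: 0.0210, 0.0470, 0.0840, 0.1240, 0.2270, 0.3390, 0.4610, 0.6070, 0.7910, 1.0000
Σ (Xₖ−Xₖ₋₁)(Yₖ+Yₖ₋₁) = (1/10)(0.0210+0.0000) + (1/10)(0.0470+0.0210) + (1/10)(0.0840+0.0470) + (1/10)(0.1240+0.0840) + (1/10)(0.2270+0.1240) + (1/10)(0.3390+0.2270) + (1/10)(0.4610+0.3390) + (1/10)(0.6070+0.4610) + (1/10)(0.7910+0.6070) + (1/10)(1.0000+0.7910)
  = 0.0021 + 0.0068 + 0.0131 + 0.0208 + 0.0351 + 0.0566 + 0.0800 + 0.1068 + 0.1398 + 0.1791 = 0.6402
G = 1 − 0.6402 = 0.3598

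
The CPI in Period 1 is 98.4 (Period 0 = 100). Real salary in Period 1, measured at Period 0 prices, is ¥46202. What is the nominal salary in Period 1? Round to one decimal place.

45462.8

Nominal = Real × (Index/100) = 46202 × (98.4/100)
        = 46202 × 0.984 = 45462.7680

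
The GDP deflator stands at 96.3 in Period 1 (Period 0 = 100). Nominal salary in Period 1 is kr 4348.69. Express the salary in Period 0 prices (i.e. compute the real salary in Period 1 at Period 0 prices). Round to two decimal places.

Real = Nominal ÷ (Index/100) = 4348.69 ÷ (96.3/100)
     = 4348.69 ÷ 0.963 = 4515.7736

4515.77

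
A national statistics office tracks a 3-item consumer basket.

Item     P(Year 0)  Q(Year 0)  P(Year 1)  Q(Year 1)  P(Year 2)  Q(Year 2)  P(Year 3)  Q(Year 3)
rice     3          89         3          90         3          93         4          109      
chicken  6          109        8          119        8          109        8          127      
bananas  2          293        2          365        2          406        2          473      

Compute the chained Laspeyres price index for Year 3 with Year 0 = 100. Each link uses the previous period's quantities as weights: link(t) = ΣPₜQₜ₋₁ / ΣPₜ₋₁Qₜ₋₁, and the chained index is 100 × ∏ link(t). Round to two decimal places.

119.89

Link Year 0→Year 1:
ΣP(Year 1)Q(Year 0) = 3×89 + 8×109 + 2×293 = 267 + 872 + 586 = 1725
ΣP(Year 0)Q(Year 0) = 3×89 + 6×109 + 2×293 = 267 + 654 + 586 = 1507
link = 1725/1507 = 1.144658
Link Year 1→Year 2:
ΣP(Year 2)Q(Year 1) = 3×90 + 8×119 + 2×365 = 270 + 952 + 730 = 1952
ΣP(Year 1)Q(Year 1) = 3×90 + 8×119 + 2×365 = 270 + 952 + 730 = 1952
link = 1952/1952 = 1.000000
Link Year 2→Year 3:
ΣP(Year 3)Q(Year 2) = 4×93 + 8×109 + 2×406 = 372 + 872 + 812 = 2056
ΣP(Year 2)Q(Year 2) = 3×93 + 8×109 + 2×406 = 279 + 872 + 812 = 1963
link = 2056/1963 = 1.047376
Chained index = 100 × 1.144658 × 1.000000 × 1.047376 = 119.8888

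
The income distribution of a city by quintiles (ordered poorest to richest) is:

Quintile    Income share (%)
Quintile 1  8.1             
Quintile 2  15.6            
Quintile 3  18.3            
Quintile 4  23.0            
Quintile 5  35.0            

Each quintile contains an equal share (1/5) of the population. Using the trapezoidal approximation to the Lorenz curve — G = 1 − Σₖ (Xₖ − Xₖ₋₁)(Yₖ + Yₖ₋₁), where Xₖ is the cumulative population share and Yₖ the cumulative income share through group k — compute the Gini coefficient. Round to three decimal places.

0.245

Cumulative income shares Yₖ: 0.0810, 0.2370, 0.4200, 0.6500, 1.0000
Σ (Xₖ−Xₖ₋₁)(Yₖ+Yₖ₋₁) = (1/5)(0.0810+0.0000) + (1/5)(0.2370+0.0810) + (1/5)(0.4200+0.2370) + (1/5)(0.6500+0.4200) + (1/5)(1.0000+0.6500)
  = 0.0162 + 0.0636 + 0.1314 + 0.2140 + 0.3300 = 0.7552
G = 1 − 0.7552 = 0.2448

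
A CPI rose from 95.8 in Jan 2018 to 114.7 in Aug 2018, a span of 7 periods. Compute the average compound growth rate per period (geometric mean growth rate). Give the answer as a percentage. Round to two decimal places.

Growth factor = (114.7/95.8)^(1/7) = (1.197286)^(1/7) = 1.026056
Growth rate = 1.026056 − 1 = 0.026056 = 2.6056%

2.61%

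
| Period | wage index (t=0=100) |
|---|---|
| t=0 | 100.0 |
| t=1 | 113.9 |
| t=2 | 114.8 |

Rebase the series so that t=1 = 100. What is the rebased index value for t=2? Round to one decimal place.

Rebased(t=2) = 114.8 / 113.9 × 100 = 100.7902

100.8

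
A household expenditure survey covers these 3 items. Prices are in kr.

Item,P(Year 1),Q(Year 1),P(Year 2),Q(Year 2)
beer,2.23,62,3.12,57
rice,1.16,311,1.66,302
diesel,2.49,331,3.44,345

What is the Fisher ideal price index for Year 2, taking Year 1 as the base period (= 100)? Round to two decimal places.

Laspeyres component (base-period weights):
ΣP(Year 2)Q(Year 1) = 3.12×62 + 1.66×311 + 3.44×331 = 193.44 + 516.26 + 1138.64 = 1848.34
ΣP(Year 1)Q(Year 1) = 2.23×62 + 1.16×311 + 2.49×331 = 138.26 + 360.76 + 824.19 = 1323.21
L = 1848.34 / 1323.21 × 100 = 139.6861
Paasche component (current-period weights):
ΣP(Year 2)Q(Year 2) = 3.12×57 + 1.66×302 + 3.44×345 = 177.84 + 501.32 + 1186.8 = 1865.96
ΣP(Year 1)Q(Year 2) = 2.23×57 + 1.16×302 + 2.49×345 = 127.11 + 350.32 + 859.05 = 1336.48
P = 1865.96 / 1336.48 × 100 = 139.6175
Fisher = √(L × P) = √(139.6861 × 139.6175) = 139.6518

139.65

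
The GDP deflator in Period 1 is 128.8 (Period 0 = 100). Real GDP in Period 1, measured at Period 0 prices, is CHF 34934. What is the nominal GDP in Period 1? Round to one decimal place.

Nominal = Real × (Index/100) = 34934 × (128.8/100)
        = 34934 × 1.288 = 44994.9920

44995.0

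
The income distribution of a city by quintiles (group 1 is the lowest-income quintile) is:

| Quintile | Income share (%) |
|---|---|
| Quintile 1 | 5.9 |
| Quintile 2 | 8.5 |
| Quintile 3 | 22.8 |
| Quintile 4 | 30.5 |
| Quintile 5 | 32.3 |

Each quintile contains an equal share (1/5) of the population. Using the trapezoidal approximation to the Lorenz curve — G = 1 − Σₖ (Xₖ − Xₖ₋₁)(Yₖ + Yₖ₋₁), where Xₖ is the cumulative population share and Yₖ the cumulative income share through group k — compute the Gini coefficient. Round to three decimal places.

Cumulative income shares Yₖ: 0.0590, 0.1440, 0.3720, 0.6770, 1.0000
Σ (Xₖ−Xₖ₋₁)(Yₖ+Yₖ₋₁) = (1/5)(0.0590+0.0000) + (1/5)(0.1440+0.0590) + (1/5)(0.3720+0.1440) + (1/5)(0.6770+0.3720) + (1/5)(1.0000+0.6770)
  = 0.0118 + 0.0406 + 0.1032 + 0.2098 + 0.3354 = 0.7008
G = 1 − 0.7008 = 0.2992

0.299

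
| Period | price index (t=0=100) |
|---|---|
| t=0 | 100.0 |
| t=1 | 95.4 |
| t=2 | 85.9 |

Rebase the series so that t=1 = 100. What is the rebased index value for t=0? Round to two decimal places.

Rebased(t=0) = 100.0 / 95.4 × 100 = 104.8218

104.82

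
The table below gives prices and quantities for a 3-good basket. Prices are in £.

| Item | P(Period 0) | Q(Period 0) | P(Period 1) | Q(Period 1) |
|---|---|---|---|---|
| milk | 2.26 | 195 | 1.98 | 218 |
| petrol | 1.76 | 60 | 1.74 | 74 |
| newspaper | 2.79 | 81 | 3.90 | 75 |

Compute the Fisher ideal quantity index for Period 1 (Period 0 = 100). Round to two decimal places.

Laspeyres component (base-period weights):
ΣP(Period 0)Q(Period 1) = 2.26×218 + 1.76×74 + 2.79×75 = 492.68 + 130.24 + 209.25 = 832.17
ΣP(Period 0)Q(Period 0) = 2.26×195 + 1.76×60 + 2.79×81 = 440.7 + 105.6 + 225.99 = 772.29
L = 832.17 / 772.29 × 100 = 107.7536
Paasche component (current-period weights):
ΣP(Period 1)Q(Period 1) = 1.98×218 + 1.74×74 + 3.90×75 = 431.64 + 128.76 + 292.5 = 852.9
ΣP(Period 1)Q(Period 0) = 1.98×195 + 1.74×60 + 3.90×81 = 386.1 + 104.4 + 315.9 = 806.4
P = 852.9 / 806.4 × 100 = 105.7664
Fisher = √(L × P) = √(107.7536 × 105.7664) = 106.7553

106.76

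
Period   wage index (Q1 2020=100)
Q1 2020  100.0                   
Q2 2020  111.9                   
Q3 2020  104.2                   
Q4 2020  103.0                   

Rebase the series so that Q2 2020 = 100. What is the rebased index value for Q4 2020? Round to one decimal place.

Rebased(Q4 2020) = 103.0 / 111.9 × 100 = 92.0465

92.0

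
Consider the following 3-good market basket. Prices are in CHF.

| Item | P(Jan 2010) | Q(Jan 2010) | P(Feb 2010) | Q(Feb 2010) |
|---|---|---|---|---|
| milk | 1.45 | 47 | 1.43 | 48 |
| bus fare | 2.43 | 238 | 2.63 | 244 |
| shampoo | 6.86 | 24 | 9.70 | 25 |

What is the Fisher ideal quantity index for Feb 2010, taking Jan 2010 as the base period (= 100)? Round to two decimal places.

102.86

Laspeyres component (base-period weights):
ΣP(Jan 2010)Q(Feb 2010) = 1.45×48 + 2.43×244 + 6.86×25 = 69.6 + 592.92 + 171.5 = 834.02
ΣP(Jan 2010)Q(Jan 2010) = 1.45×47 + 2.43×238 + 6.86×24 = 68.15 + 578.34 + 164.64 = 811.13
L = 834.02 / 811.13 × 100 = 102.8220
Paasche component (current-period weights):
ΣP(Feb 2010)Q(Feb 2010) = 1.43×48 + 2.63×244 + 9.70×25 = 68.64 + 641.72 + 242.5 = 952.86
ΣP(Feb 2010)Q(Jan 2010) = 1.43×47 + 2.63×238 + 9.70×24 = 67.21 + 625.94 + 232.8 = 925.95
P = 952.86 / 925.95 × 100 = 102.9062
Fisher = √(L × P) = √(102.8220 × 102.9062) = 102.8641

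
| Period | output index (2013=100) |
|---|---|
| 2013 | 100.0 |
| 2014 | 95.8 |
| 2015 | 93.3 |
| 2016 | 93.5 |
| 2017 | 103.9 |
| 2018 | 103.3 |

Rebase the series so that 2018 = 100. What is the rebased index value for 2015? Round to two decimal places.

90.32

Rebased(2015) = 93.3 / 103.3 × 100 = 90.3195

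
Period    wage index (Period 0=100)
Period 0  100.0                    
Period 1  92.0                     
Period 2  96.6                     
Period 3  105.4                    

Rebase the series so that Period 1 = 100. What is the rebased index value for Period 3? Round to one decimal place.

114.6

Rebased(Period 3) = 105.4 / 92.0 × 100 = 114.5652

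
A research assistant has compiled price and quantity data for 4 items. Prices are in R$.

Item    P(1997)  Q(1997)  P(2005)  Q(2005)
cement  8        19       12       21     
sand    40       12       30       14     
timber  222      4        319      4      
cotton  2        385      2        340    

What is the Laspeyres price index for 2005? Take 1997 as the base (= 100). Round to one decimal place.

115.0

Laspeyres price index uses base-period quantities as weights.
ΣP(2005)·Q(1997) = 12×19 + 30×12 + 319×4 + 2×385 = 228 + 360 + 1276 + 770 = 2634
ΣP(1997)·Q(1997) = 8×19 + 40×12 + 222×4 + 2×385 = 152 + 480 + 888 + 770 = 2290
Index = 2634 / 2290 × 100 = 115.0218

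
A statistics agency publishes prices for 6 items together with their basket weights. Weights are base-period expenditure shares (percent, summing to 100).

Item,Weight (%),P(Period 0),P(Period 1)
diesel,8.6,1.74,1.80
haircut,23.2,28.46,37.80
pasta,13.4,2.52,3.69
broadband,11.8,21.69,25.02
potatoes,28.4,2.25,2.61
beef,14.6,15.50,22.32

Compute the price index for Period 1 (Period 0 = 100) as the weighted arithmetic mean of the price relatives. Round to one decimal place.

126.9

diesel: 8.6 × (1.80/1.74) = 8.6 × 1.034483 = 8.8966
haircut: 23.2 × (37.80/28.46) = 23.2 × 1.328180 = 30.8138
pasta: 13.4 × (3.69/2.52) = 13.4 × 1.464286 = 19.6214
broadband: 11.8 × (25.02/21.69) = 11.8 × 1.153527 = 13.6116
potatoes: 28.4 × (2.61/2.25) = 28.4 × 1.160000 = 32.9440
beef: 14.6 × (22.32/15.50) = 14.6 × 1.440000 = 21.0240
Index = Σ wᵢ·(p₁ᵢ/p₀ᵢ) = 8.8966 + 30.8138 + 19.6214 + 13.6116 + 32.9440 + 21.0240 = 126.9114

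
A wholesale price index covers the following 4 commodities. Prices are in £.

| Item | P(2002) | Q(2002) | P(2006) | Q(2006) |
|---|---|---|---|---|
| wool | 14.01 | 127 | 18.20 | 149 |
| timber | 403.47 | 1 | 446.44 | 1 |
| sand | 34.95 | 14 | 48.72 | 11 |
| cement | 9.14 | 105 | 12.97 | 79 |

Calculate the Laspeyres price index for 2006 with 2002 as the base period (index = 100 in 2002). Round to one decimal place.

132.2

Laspeyres price index uses base-period quantities as weights.
ΣP(2006)·Q(2002) = 18.20×127 + 446.44×1 + 48.72×14 + 12.97×105 = 2311.4 + 446.44 + 682.08 + 1361.85 = 4801.77
ΣP(2002)·Q(2002) = 14.01×127 + 403.47×1 + 34.95×14 + 9.14×105 = 1779.27 + 403.47 + 489.3 + 959.7 = 3631.74
Index = 4801.77 / 3631.74 × 100 = 132.2168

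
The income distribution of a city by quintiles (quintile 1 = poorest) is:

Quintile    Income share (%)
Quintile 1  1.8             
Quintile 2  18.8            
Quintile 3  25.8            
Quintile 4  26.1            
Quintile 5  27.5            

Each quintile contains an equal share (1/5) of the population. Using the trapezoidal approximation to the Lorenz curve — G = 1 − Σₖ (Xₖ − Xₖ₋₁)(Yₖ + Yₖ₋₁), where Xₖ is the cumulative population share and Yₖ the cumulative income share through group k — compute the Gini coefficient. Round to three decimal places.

Cumulative income shares Yₖ: 0.0180, 0.2060, 0.4640, 0.7250, 1.0000
Σ (Xₖ−Xₖ₋₁)(Yₖ+Yₖ₋₁) = (1/5)(0.0180+0.0000) + (1/5)(0.2060+0.0180) + (1/5)(0.4640+0.2060) + (1/5)(0.7250+0.4640) + (1/5)(1.0000+0.7250)
  = 0.0036 + 0.0448 + 0.1340 + 0.2378 + 0.3450 = 0.7652
G = 1 − 0.7652 = 0.2348

0.235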